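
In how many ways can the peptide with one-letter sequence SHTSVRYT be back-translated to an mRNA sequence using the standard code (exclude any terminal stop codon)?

55296

Ser: 6 codons.
His: 2 codons.
Thr: 4 codons.
Ser: 6 codons.
Val: 4 codons.
Arg: 6 codons.
Tyr: 2 codons.
Thr: 4 codons.
6 × 2 × 4 × 6 × 4 × 6 × 2 × 4 = 55296.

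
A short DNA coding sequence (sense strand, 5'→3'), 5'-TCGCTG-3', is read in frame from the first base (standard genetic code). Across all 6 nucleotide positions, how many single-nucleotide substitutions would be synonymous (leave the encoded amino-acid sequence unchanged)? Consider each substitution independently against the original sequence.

Codon 1 (TCG, Ser): 3 synonymous substitutions.
Codon 2 (CTG, Leu): 4 synonymous substitutions.
Total: 3 + 4 = 7.

7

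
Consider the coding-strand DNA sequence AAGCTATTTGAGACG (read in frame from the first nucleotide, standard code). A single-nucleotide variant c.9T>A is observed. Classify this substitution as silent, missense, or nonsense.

missense

Position 9 falls in codon 3: TTT → Phe.
After the substitution the codon is TTA → Leu.
Phe ≠ Leu, so this is a missense mutation.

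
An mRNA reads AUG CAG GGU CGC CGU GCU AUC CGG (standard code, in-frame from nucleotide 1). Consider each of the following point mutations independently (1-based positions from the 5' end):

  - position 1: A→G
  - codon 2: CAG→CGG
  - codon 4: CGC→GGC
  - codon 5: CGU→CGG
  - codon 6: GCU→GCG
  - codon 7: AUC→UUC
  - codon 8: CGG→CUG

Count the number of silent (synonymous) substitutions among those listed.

Codon 1: AUG (Met) → GUG (Val) — missense.
Codon 2: CAG (Gln) → CGG (Arg) — missense.
Codon 4: CGC (Arg) → GGC (Gly) — missense.
Codon 5: CGU (Arg) → CGG (Arg) — synonymous.
Codon 6: GCU (Ala) → GCG (Ala) — synonymous.
Codon 7: AUC (Ile) → UUC (Phe) — missense.
Codon 8: CGG (Arg) → CUG (Leu) — missense.
Synonymous: 2 of 7.

2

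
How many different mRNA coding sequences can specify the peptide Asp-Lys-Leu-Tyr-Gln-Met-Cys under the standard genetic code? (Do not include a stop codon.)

192

Asp: 2 codons.
Lys: 2 codons.
Leu: 6 codons.
Tyr: 2 codons.
Gln: 2 codons.
Met: 1 codon.
Cys: 2 codons.
2 × 2 × 6 × 2 × 2 × 1 × 2 = 192.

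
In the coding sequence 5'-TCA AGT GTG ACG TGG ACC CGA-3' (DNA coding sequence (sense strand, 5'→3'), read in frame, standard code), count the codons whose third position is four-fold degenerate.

5

Codon 1 TCA (Ser): third position 4-fold.
Codon 2 AGT (Ser): third position 2-fold.
Codon 3 GTG (Val): third position 4-fold.
Codon 4 ACG (Thr): third position 4-fold.
Codon 5 TGG (Trp): third position 1-fold.
Codon 6 ACC (Thr): third position 4-fold.
Codon 7 CGA (Arg): third position 4-fold.
Four-fold degenerate third positions: 5.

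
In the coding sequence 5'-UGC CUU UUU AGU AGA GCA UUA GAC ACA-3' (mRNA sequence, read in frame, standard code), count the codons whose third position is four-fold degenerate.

3

Codon 1 UGC (Cys): third position 2-fold.
Codon 2 CUU (Leu): third position 4-fold.
Codon 3 UUU (Phe): third position 2-fold.
Codon 4 AGU (Ser): third position 2-fold.
Codon 5 AGA (Arg): third position 2-fold.
Codon 6 GCA (Ala): third position 4-fold.
Codon 7 UUA (Leu): third position 2-fold.
Codon 8 GAC (Asp): third position 2-fold.
Codon 9 ACA (Thr): third position 4-fold.
Four-fold degenerate third positions: 3.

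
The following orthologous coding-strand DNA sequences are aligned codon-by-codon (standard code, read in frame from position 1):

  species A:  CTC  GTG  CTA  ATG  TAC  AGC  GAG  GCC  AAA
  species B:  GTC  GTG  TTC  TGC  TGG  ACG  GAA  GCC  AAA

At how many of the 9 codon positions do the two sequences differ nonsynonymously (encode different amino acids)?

5

Codon 1: CTC Leu / GTC Val — nonsynonymous.
Codon 2: GTG Val / GTG Val — identical.
Codon 3: CTA Leu / TTC Phe — nonsynonymous.
Codon 4: ATG Met / TGC Cys — nonsynonymous.
Codon 5: TAC Tyr / TGG Trp — nonsynonymous.
Codon 6: AGC Ser / ACG Thr — nonsynonymous.
Codon 7: GAG Glu / GAA Glu — synonymous.
Codon 8: GCC Ala / GCC Ala — identical.
Codon 9: AAA Lys / AAA Lys — identical.
Nonsynonymous differences: 5.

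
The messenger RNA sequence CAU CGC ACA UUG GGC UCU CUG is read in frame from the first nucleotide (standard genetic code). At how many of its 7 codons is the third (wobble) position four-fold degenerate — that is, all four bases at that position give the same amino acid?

5

Codon 1 CAU (His): third position 2-fold.
Codon 2 CGC (Arg): third position 4-fold.
Codon 3 ACA (Thr): third position 4-fold.
Codon 4 UUG (Leu): third position 2-fold.
Codon 5 GGC (Gly): third position 4-fold.
Codon 6 UCU (Ser): third position 4-fold.
Codon 7 CUG (Leu): third position 4-fold.
Four-fold degenerate third positions: 5.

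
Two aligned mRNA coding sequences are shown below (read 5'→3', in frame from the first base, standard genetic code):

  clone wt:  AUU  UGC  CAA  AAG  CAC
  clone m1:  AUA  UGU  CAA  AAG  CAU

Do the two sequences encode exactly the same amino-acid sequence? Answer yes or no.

Codon 1: AUU Ile / AUA Ile — synonymous.
Codon 2: UGC Cys / UGU Cys — synonymous.
Codon 3: CAA Gln / CAA Gln — identical.
Codon 4: AAG Lys / AAG Lys — identical.
Codon 5: CAC His / CAU His — synonymous.
Nonsynonymous differences: 0 → same protein.

yes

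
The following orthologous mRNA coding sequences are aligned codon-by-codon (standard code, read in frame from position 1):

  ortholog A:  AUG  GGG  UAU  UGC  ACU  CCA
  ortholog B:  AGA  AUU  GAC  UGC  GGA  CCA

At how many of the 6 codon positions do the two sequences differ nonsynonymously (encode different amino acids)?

Codon 1: AUG Met / AGA Arg — nonsynonymous.
Codon 2: GGG Gly / AUU Ile — nonsynonymous.
Codon 3: UAU Tyr / GAC Asp — nonsynonymous.
Codon 4: UGC Cys / UGC Cys — identical.
Codon 5: ACU Thr / GGA Gly — nonsynonymous.
Codon 6: CCA Pro / CCA Pro — identical.
Nonsynonymous differences: 4.

4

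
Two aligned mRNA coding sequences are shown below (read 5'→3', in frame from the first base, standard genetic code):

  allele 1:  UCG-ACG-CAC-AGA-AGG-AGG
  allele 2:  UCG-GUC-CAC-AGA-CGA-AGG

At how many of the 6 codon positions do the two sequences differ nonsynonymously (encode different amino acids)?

Codon 1: UCG Ser / UCG Ser — identical.
Codon 2: ACG Thr / GUC Val — nonsynonymous.
Codon 3: CAC His / CAC His — identical.
Codon 4: AGA Arg / AGA Arg — identical.
Codon 5: AGG Arg / CGA Arg — synonymous.
Codon 6: AGG Arg / AGG Arg — identical.
Nonsynonymous differences: 1.

1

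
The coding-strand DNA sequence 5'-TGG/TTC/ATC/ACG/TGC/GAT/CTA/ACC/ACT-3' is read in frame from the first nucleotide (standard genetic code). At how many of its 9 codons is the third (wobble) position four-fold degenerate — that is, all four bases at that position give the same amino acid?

4

Codon 1 TGG (Trp): third position 1-fold.
Codon 2 TTC (Phe): third position 2-fold.
Codon 3 ATC (Ile): third position 3-fold.
Codon 4 ACG (Thr): third position 4-fold.
Codon 5 TGC (Cys): third position 2-fold.
Codon 6 GAT (Asp): third position 2-fold.
Codon 7 CTA (Leu): third position 4-fold.
Codon 8 ACC (Thr): third position 4-fold.
Codon 9 ACT (Thr): third position 4-fold.
Four-fold degenerate third positions: 4.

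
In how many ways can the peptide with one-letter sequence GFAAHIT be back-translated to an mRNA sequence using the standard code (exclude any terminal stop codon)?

Gly: 4 codons.
Phe: 2 codons.
Ala: 4 codons.
Ala: 4 codons.
His: 2 codons.
Ile: 3 codons.
Thr: 4 codons.
4 × 2 × 4 × 4 × 2 × 3 × 4 = 3072.

3072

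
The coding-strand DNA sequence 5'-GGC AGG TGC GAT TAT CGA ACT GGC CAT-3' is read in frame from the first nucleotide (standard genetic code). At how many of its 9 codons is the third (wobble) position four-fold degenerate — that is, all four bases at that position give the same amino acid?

4

Codon 1 GGC (Gly): third position 4-fold.
Codon 2 AGG (Arg): third position 2-fold.
Codon 3 TGC (Cys): third position 2-fold.
Codon 4 GAT (Asp): third position 2-fold.
Codon 5 TAT (Tyr): third position 2-fold.
Codon 6 CGA (Arg): third position 4-fold.
Codon 7 ACT (Thr): third position 4-fold.
Codon 8 GGC (Gly): third position 4-fold.
Codon 9 CAT (His): third position 2-fold.
Four-fold degenerate third positions: 4.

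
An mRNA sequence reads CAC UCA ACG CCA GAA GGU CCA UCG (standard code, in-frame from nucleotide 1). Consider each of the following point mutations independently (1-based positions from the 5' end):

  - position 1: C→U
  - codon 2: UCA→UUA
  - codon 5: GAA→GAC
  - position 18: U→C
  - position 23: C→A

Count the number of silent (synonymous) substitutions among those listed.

Codon 1: CAC (His) → UAC (Tyr) — missense.
Codon 2: UCA (Ser) → UUA (Leu) — missense.
Codon 5: GAA (Glu) → GAC (Asp) — missense.
Codon 6: GGU (Gly) → GGC (Gly) — synonymous.
Codon 8: UCG (Ser) → UAG (Stop) — nonsense.
Synonymous: 1 of 5.

1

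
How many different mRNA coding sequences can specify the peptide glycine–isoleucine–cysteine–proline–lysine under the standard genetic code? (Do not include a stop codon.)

192

Gly: 4 codons.
Ile: 3 codons.
Cys: 2 codons.
Pro: 4 codons.
Lys: 2 codons.
4 × 3 × 2 × 4 × 2 = 192.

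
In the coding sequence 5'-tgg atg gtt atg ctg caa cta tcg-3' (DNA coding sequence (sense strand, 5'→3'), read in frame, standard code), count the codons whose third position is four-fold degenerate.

Codon 1 TGG (Trp): third position 1-fold.
Codon 2 ATG (Met): third position 1-fold.
Codon 3 GTT (Val): third position 4-fold.
Codon 4 ATG (Met): third position 1-fold.
Codon 5 CTG (Leu): third position 4-fold.
Codon 6 CAA (Gln): third position 2-fold.
Codon 7 CTA (Leu): third position 4-fold.
Codon 8 TCG (Ser): third position 4-fold.
Four-fold degenerate third positions: 4.

4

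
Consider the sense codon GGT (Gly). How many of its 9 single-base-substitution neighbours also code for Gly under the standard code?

Position 1: none → 0 synonymous.
Position 2: none → 0 synonymous.
Position 3: GGC, GGA, GGG → 3 synonymous.
Total: 0 + 0 + 3 = 3.

3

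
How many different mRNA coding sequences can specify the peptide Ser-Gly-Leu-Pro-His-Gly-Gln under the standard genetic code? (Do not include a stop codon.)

Ser: 6 codons.
Gly: 4 codons.
Leu: 6 codons.
Pro: 4 codons.
His: 2 codons.
Gly: 4 codons.
Gln: 2 codons.
6 × 4 × 6 × 4 × 2 × 4 × 2 = 9216.

9216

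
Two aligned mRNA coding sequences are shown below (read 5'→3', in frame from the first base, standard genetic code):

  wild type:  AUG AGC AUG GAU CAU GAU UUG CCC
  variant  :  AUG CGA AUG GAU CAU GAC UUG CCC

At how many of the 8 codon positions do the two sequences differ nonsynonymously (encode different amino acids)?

Codon 1: AUG Met / AUG Met — identical.
Codon 2: AGC Ser / CGA Arg — nonsynonymous.
Codon 3: AUG Met / AUG Met — identical.
Codon 4: GAU Asp / GAU Asp — identical.
Codon 5: CAU His / CAU His — identical.
Codon 6: GAU Asp / GAC Asp — synonymous.
Codon 7: UUG Leu / UUG Leu — identical.
Codon 8: CCC Pro / CCC Pro — identical.
Nonsynonymous differences: 1.

1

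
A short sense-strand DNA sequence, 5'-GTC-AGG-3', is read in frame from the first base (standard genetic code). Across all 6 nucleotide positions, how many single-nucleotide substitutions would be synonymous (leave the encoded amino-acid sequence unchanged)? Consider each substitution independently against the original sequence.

Codon 1 (GTC, Val): 3 synonymous substitutions.
Codon 2 (AGG, Arg): 2 synonymous substitutions.
Total: 3 + 2 = 5.

5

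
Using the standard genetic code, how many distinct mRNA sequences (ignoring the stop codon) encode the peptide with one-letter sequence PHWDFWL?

Pro: 4 codons.
His: 2 codons.
Trp: 1 codon.
Asp: 2 codons.
Phe: 2 codons.
Trp: 1 codon.
Leu: 6 codons.
4 × 2 × 1 × 2 × 2 × 1 × 6 = 192.

192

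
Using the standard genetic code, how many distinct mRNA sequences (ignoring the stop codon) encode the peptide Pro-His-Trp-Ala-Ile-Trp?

Pro: 4 codons.
His: 2 codons.
Trp: 1 codon.
Ala: 4 codons.
Ile: 3 codons.
Trp: 1 codon.
4 × 2 × 1 × 4 × 3 × 1 = 96.

96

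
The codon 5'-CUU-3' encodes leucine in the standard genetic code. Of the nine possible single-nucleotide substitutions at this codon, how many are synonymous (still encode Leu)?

Position 1: none → 0 synonymous.
Position 2: none → 0 synonymous.
Position 3: CUC, CUA, CUG → 3 synonymous.
Total: 0 + 0 + 3 = 3.

3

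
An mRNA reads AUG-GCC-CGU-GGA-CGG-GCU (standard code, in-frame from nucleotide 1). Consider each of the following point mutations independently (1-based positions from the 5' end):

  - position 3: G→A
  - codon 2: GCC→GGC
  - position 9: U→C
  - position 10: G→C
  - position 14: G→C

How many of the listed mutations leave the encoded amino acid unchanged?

1

Codon 1: AUG (Met) → AUA (Ile) — missense.
Codon 2: GCC (Ala) → GGC (Gly) — missense.
Codon 3: CGU (Arg) → CGC (Arg) — synonymous.
Codon 4: GGA (Gly) → CGA (Arg) — missense.
Codon 5: CGG (Arg) → CCG (Pro) — missense.
Synonymous: 1 of 5.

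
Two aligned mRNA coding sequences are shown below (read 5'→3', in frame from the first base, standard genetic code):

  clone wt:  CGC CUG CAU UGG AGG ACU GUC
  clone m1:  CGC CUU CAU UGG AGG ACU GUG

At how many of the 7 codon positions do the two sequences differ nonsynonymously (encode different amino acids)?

0

Codon 1: CGC Arg / CGC Arg — identical.
Codon 2: CUG Leu / CUU Leu — synonymous.
Codon 3: CAU His / CAU His — identical.
Codon 4: UGG Trp / UGG Trp — identical.
Codon 5: AGG Arg / AGG Arg — identical.
Codon 6: ACU Thr / ACU Thr — identical.
Codon 7: GUC Val / GUG Val — synonymous.
Nonsynonymous differences: 0.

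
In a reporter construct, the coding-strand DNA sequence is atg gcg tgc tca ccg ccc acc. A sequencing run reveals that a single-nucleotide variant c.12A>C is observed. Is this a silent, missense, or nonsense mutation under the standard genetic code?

silent

Position 12 falls in codon 4: TCA → Ser.
After the substitution the codon is TCC → Ser.
Both encode Ser, so the change is synonymous.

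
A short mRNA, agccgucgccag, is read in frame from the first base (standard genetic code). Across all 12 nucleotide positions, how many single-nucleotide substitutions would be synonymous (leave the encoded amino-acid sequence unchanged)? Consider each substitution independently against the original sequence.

8

Codon 1 (AGC, Ser): 1 synonymous substitution.
Codon 2 (CGU, Arg): 3 synonymous substitutions.
Codon 3 (CGC, Arg): 3 synonymous substitutions.
Codon 4 (CAG, Gln): 1 synonymous substitution.
Total: 1 + 3 + 3 + 1 = 8.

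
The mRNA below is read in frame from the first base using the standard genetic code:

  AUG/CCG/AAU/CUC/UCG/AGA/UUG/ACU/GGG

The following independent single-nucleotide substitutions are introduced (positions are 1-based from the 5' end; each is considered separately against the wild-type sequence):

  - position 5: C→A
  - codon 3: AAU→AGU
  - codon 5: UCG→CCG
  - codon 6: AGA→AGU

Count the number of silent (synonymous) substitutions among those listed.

0

Codon 2: CCG (Pro) → CAG (Gln) — missense.
Codon 3: AAU (Asn) → AGU (Ser) — missense.
Codon 5: UCG (Ser) → CCG (Pro) — missense.
Codon 6: AGA (Arg) → AGU (Ser) — missense.
Synonymous: 0 of 4.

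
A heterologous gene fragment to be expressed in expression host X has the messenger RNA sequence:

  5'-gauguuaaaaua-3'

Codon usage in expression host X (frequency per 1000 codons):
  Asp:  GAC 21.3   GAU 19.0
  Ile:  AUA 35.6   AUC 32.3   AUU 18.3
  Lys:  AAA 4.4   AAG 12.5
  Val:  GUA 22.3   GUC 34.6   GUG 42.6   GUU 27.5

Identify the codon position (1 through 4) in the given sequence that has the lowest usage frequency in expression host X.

3

Codon 1 GAU (Asp): 19.0 per 1000.
Codon 2 GUU (Val): 27.5 per 1000.
Codon 3 AAA (Lys): 4.4 per 1000.
Codon 4 AUA (Ile): 35.6 per 1000.
Lowest frequency is 4.4 at codon 3.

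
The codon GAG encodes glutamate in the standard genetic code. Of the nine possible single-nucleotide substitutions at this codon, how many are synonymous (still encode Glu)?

Position 1: none → 0 synonymous.
Position 2: none → 0 synonymous.
Position 3: GAA → 1 synonymous.
Total: 0 + 0 + 1 = 1.

1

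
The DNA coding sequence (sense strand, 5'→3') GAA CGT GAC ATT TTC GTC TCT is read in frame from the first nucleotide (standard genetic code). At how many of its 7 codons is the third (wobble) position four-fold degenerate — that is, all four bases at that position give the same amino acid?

3

Codon 1 GAA (Glu): third position 2-fold.
Codon 2 CGT (Arg): third position 4-fold.
Codon 3 GAC (Asp): third position 2-fold.
Codon 4 ATT (Ile): third position 3-fold.
Codon 5 TTC (Phe): third position 2-fold.
Codon 6 GTC (Val): third position 4-fold.
Codon 7 TCT (Ser): third position 4-fold.
Four-fold degenerate third positions: 3.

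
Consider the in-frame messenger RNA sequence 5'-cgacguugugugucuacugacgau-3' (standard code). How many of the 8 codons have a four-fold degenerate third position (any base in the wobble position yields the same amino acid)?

Codon 1 CGA (Arg): third position 4-fold.
Codon 2 CGU (Arg): third position 4-fold.
Codon 3 UGU (Cys): third position 2-fold.
Codon 4 GUG (Val): third position 4-fold.
Codon 5 UCU (Ser): third position 4-fold.
Codon 6 ACU (Thr): third position 4-fold.
Codon 7 GAC (Asp): third position 2-fold.
Codon 8 GAU (Asp): third position 2-fold.
Four-fold degenerate third positions: 5.

5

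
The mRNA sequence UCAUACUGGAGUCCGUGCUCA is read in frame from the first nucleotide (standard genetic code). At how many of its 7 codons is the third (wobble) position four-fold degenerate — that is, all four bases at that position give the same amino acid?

Codon 1 UCA (Ser): third position 4-fold.
Codon 2 UAC (Tyr): third position 2-fold.
Codon 3 UGG (Trp): third position 1-fold.
Codon 4 AGU (Ser): third position 2-fold.
Codon 5 CCG (Pro): third position 4-fold.
Codon 6 UGC (Cys): third position 2-fold.
Codon 7 UCA (Ser): third position 4-fold.
Four-fold degenerate third positions: 3.

3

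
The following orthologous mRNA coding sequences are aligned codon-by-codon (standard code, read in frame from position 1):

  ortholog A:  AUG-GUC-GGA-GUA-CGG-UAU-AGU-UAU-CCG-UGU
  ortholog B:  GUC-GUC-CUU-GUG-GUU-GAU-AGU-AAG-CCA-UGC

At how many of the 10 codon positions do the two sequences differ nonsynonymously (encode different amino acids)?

5

Codon 1: AUG Met / GUC Val — nonsynonymous.
Codon 2: GUC Val / GUC Val — identical.
Codon 3: GGA Gly / CUU Leu — nonsynonymous.
Codon 4: GUA Val / GUG Val — synonymous.
Codon 5: CGG Arg / GUU Val — nonsynonymous.
Codon 6: UAU Tyr / GAU Asp — nonsynonymous.
Codon 7: AGU Ser / AGU Ser — identical.
Codon 8: UAU Tyr / AAG Lys — nonsynonymous.
Codon 9: CCG Pro / CCA Pro — synonymous.
Codon 10: UGU Cys / UGC Cys — synonymous.
Nonsynonymous differences: 5.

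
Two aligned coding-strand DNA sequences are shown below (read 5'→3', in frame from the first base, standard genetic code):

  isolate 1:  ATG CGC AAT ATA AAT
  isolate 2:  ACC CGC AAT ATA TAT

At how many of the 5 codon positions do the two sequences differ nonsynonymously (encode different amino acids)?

2

Codon 1: ATG Met / ACC Thr — nonsynonymous.
Codon 2: CGC Arg / CGC Arg — identical.
Codon 3: AAT Asn / AAT Asn — identical.
Codon 4: ATA Ile / ATA Ile — identical.
Codon 5: AAT Asn / TAT Tyr — nonsynonymous.
Nonsynonymous differences: 2.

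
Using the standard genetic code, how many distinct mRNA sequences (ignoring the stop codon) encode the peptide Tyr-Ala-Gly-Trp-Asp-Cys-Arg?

Tyr: 2 codons.
Ala: 4 codons.
Gly: 4 codons.
Trp: 1 codon.
Asp: 2 codons.
Cys: 2 codons.
Arg: 6 codons.
2 × 4 × 4 × 1 × 2 × 2 × 6 = 768.

768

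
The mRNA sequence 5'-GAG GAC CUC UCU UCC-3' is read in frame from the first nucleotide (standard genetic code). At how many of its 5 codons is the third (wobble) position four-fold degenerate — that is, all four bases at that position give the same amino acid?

3

Codon 1 GAG (Glu): third position 2-fold.
Codon 2 GAC (Asp): third position 2-fold.
Codon 3 CUC (Leu): third position 4-fold.
Codon 4 UCU (Ser): third position 4-fold.
Codon 5 UCC (Ser): third position 4-fold.
Four-fold degenerate third positions: 3.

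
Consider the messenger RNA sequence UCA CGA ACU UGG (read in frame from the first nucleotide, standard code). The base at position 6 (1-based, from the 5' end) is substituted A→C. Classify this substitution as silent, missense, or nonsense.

Position 6 falls in codon 2: CGA → Arg.
After the substitution the codon is CGC → Arg.
Both encode Arg, so the change is synonymous.

silent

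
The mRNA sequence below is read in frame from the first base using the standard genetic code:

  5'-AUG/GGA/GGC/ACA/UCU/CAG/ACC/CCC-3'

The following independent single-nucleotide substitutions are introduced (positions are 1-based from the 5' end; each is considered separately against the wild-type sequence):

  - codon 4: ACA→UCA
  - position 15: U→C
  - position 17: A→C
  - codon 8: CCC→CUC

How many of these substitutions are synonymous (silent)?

Codon 4: ACA (Thr) → UCA (Ser) — missense.
Codon 5: UCU (Ser) → UCC (Ser) — synonymous.
Codon 6: CAG (Gln) → CCG (Pro) — missense.
Codon 8: CCC (Pro) → CUC (Leu) — missense.
Synonymous: 1 of 4.

1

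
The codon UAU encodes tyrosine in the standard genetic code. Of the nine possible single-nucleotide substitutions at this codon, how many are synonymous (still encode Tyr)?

1

Position 1: none → 0 synonymous.
Position 2: none → 0 synonymous.
Position 3: UAC → 1 synonymous.
Total: 0 + 0 + 1 = 1.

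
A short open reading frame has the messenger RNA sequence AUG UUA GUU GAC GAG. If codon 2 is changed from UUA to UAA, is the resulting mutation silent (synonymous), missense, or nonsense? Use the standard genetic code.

nonsense

Position 5 falls in codon 2: UUA → Leu.
After the substitution the codon is UAA → Stop.
The new codon is a stop codon, so this is a nonsense mutation.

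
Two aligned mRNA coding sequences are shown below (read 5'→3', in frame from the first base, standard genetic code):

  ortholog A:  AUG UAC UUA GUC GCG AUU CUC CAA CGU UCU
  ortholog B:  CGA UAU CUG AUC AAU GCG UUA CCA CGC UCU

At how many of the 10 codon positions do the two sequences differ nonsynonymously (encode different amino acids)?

5

Codon 1: AUG Met / CGA Arg — nonsynonymous.
Codon 2: UAC Tyr / UAU Tyr — synonymous.
Codon 3: UUA Leu / CUG Leu — synonymous.
Codon 4: GUC Val / AUC Ile — nonsynonymous.
Codon 5: GCG Ala / AAU Asn — nonsynonymous.
Codon 6: AUU Ile / GCG Ala — nonsynonymous.
Codon 7: CUC Leu / UUA Leu — synonymous.
Codon 8: CAA Gln / CCA Pro — nonsynonymous.
Codon 9: CGU Arg / CGC Arg — synonymous.
Codon 10: UCU Ser / UCU Ser — identical.
Nonsynonymous differences: 5.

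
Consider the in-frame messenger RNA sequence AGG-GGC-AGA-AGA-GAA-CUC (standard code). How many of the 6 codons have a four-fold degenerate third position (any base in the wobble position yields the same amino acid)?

Codon 1 AGG (Arg): third position 2-fold.
Codon 2 GGC (Gly): third position 4-fold.
Codon 3 AGA (Arg): third position 2-fold.
Codon 4 AGA (Arg): third position 2-fold.
Codon 5 GAA (Glu): third position 2-fold.
Codon 6 CUC (Leu): third position 4-fold.
Four-fold degenerate third positions: 2.

2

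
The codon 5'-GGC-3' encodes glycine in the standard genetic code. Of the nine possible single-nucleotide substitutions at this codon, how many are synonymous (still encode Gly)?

3

Position 1: none → 0 synonymous.
Position 2: none → 0 synonymous.
Position 3: GGU, GGA, GGG → 3 synonymous.
Total: 0 + 0 + 3 = 3.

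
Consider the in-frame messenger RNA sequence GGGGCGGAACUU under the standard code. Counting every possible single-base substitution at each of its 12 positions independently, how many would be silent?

10

Codon 1 (GGG, Gly): 3 synonymous substitutions.
Codon 2 (GCG, Ala): 3 synonymous substitutions.
Codon 3 (GAA, Glu): 1 synonymous substitution.
Codon 4 (CUU, Leu): 3 synonymous substitutions.
Total: 3 + 3 + 1 + 3 = 10.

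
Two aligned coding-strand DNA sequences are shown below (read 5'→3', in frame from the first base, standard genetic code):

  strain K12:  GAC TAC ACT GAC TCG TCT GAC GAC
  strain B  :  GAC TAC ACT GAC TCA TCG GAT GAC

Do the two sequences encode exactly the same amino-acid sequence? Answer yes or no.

Codon 1: GAC Asp / GAC Asp — identical.
Codon 2: TAC Tyr / TAC Tyr — identical.
Codon 3: ACT Thr / ACT Thr — identical.
Codon 4: GAC Asp / GAC Asp — identical.
Codon 5: TCG Ser / TCA Ser — synonymous.
Codon 6: TCT Ser / TCG Ser — synonymous.
Codon 7: GAC Asp / GAT Asp — synonymous.
Codon 8: GAC Asp / GAC Asp — identical.
Nonsynonymous differences: 0 → same protein.

yes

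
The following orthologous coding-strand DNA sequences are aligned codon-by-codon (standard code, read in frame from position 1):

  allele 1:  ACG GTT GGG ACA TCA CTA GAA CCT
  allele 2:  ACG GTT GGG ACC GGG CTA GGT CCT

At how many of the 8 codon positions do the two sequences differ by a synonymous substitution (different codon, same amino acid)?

Codon 1: ACG Thr / ACG Thr — identical.
Codon 2: GTT Val / GTT Val — identical.
Codon 3: GGG Gly / GGG Gly — identical.
Codon 4: ACA Thr / ACC Thr — synonymous.
Codon 5: TCA Ser / GGG Gly — nonsynonymous.
Codon 6: CTA Leu / CTA Leu — identical.
Codon 7: GAA Glu / GGT Gly — nonsynonymous.
Codon 8: CCT Pro / CCT Pro — identical.
Synonymous differences: 1.

1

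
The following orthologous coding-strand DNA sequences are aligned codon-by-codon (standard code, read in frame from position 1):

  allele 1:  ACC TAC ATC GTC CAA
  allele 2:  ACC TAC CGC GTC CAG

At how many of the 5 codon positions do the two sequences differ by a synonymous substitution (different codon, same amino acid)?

Codon 1: ACC Thr / ACC Thr — identical.
Codon 2: TAC Tyr / TAC Tyr — identical.
Codon 3: ATC Ile / CGC Arg — nonsynonymous.
Codon 4: GTC Val / GTC Val — identical.
Codon 5: CAA Gln / CAG Gln — synonymous.
Synonymous differences: 1.

1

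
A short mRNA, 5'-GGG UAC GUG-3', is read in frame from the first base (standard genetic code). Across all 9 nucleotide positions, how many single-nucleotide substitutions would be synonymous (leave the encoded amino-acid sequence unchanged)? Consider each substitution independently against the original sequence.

Codon 1 (GGG, Gly): 3 synonymous substitutions.
Codon 2 (UAC, Tyr): 1 synonymous substitution.
Codon 3 (GUG, Val): 3 synonymous substitutions.
Total: 3 + 1 + 3 = 7.

7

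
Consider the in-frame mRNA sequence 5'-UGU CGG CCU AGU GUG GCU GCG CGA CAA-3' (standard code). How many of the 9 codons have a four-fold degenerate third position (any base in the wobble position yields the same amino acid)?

Codon 1 UGU (Cys): third position 2-fold.
Codon 2 CGG (Arg): third position 4-fold.
Codon 3 CCU (Pro): third position 4-fold.
Codon 4 AGU (Ser): third position 2-fold.
Codon 5 GUG (Val): third position 4-fold.
Codon 6 GCU (Ala): third position 4-fold.
Codon 7 GCG (Ala): third position 4-fold.
Codon 8 CGA (Arg): third position 4-fold.
Codon 9 CAA (Gln): third position 2-fold.
Four-fold degenerate third positions: 6.

6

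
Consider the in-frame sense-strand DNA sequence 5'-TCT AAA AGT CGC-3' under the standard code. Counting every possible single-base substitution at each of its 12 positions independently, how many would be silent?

Codon 1 (TCT, Ser): 3 synonymous substitutions.
Codon 2 (AAA, Lys): 1 synonymous substitution.
Codon 3 (AGT, Ser): 1 synonymous substitution.
Codon 4 (CGC, Arg): 3 synonymous substitutions.
Total: 3 + 1 + 1 + 3 = 8.

8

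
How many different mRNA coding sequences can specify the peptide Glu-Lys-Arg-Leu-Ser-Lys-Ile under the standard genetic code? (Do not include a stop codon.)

5184

Glu: 2 codons.
Lys: 2 codons.
Arg: 6 codons.
Leu: 6 codons.
Ser: 6 codons.
Lys: 2 codons.
Ile: 3 codons.
2 × 2 × 6 × 6 × 6 × 2 × 3 = 5184.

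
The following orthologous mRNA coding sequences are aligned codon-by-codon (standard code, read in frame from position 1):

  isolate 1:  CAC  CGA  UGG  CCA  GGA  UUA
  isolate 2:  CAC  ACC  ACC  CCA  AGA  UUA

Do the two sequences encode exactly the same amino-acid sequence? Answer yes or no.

Codon 1: CAC His / CAC His — identical.
Codon 2: CGA Arg / ACC Thr — nonsynonymous.
Codon 3: UGG Trp / ACC Thr — nonsynonymous.
Codon 4: CCA Pro / CCA Pro — identical.
Codon 5: GGA Gly / AGA Arg — nonsynonymous.
Codon 6: UUA Leu / UUA Leu — identical.
Nonsynonymous differences: 3 → different protein.

no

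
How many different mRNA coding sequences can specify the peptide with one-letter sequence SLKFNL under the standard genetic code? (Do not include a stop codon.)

1728

Ser: 6 codons.
Leu: 6 codons.
Lys: 2 codons.
Phe: 2 codons.
Asn: 2 codons.
Leu: 6 codons.
6 × 6 × 2 × 2 × 2 × 6 = 1728.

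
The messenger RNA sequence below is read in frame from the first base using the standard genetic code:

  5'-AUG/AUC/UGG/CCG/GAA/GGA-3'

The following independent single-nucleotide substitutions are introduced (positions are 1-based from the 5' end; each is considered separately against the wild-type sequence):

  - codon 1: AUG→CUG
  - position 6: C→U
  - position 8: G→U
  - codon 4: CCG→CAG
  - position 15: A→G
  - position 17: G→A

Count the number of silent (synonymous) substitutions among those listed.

2

Codon 1: AUG (Met) → CUG (Leu) — missense.
Codon 2: AUC (Ile) → AUU (Ile) — synonymous.
Codon 3: UGG (Trp) → UUG (Leu) — missense.
Codon 4: CCG (Pro) → CAG (Gln) — missense.
Codon 5: GAA (Glu) → GAG (Glu) — synonymous.
Codon 6: GGA (Gly) → GAA (Glu) — missense.
Synonymous: 2 of 6.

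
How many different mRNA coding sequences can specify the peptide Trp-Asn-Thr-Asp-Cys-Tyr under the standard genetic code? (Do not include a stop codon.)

Trp: 1 codon.
Asn: 2 codons.
Thr: 4 codons.
Asp: 2 codons.
Cys: 2 codons.
Tyr: 2 codons.
1 × 2 × 4 × 2 × 2 × 2 = 64.

64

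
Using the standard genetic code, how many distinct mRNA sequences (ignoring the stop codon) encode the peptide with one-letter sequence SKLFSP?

Ser: 6 codons.
Lys: 2 codons.
Leu: 6 codons.
Phe: 2 codons.
Ser: 6 codons.
Pro: 4 codons.
6 × 2 × 6 × 2 × 6 × 4 = 3456.

3456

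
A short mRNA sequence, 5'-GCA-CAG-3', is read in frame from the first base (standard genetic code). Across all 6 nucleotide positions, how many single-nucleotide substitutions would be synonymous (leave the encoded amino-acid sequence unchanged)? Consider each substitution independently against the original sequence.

4

Codon 1 (GCA, Ala): 3 synonymous substitutions.
Codon 2 (CAG, Gln): 1 synonymous substitution.
Total: 3 + 1 = 4.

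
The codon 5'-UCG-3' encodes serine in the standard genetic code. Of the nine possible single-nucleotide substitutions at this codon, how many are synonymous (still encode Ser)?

Position 1: none → 0 synonymous.
Position 2: none → 0 synonymous.
Position 3: UCU, UCC, UCA → 3 synonymous.
Total: 0 + 0 + 3 = 3.

3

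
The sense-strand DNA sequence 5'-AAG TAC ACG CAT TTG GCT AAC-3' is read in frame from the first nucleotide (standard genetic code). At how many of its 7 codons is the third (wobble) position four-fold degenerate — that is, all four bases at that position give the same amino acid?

Codon 1 AAG (Lys): third position 2-fold.
Codon 2 TAC (Tyr): third position 2-fold.
Codon 3 ACG (Thr): third position 4-fold.
Codon 4 CAT (His): third position 2-fold.
Codon 5 TTG (Leu): third position 2-fold.
Codon 6 GCT (Ala): third position 4-fold.
Codon 7 AAC (Asn): third position 2-fold.
Four-fold degenerate third positions: 2.

2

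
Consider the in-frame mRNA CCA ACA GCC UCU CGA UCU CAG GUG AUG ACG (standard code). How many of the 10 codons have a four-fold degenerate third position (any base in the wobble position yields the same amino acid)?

Codon 1 CCA (Pro): third position 4-fold.
Codon 2 ACA (Thr): third position 4-fold.
Codon 3 GCC (Ala): third position 4-fold.
Codon 4 UCU (Ser): third position 4-fold.
Codon 5 CGA (Arg): third position 4-fold.
Codon 6 UCU (Ser): third position 4-fold.
Codon 7 CAG (Gln): third position 2-fold.
Codon 8 GUG (Val): third position 4-fold.
Codon 9 AUG (Met): third position 1-fold.
Codon 10 ACG (Thr): third position 4-fold.
Four-fold degenerate third positions: 8.

8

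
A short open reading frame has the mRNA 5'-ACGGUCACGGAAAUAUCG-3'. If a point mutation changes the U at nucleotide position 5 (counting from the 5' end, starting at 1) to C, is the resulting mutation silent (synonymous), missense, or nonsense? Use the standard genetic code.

missense

Position 5 falls in codon 2: GUC → Val.
After the substitution the codon is GCC → Ala.
Val ≠ Ala, so this is a missense mutation.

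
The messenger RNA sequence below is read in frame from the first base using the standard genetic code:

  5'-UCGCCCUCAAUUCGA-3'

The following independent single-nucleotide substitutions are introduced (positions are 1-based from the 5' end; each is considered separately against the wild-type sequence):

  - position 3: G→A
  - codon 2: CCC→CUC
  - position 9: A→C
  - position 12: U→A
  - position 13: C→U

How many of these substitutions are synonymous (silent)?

Codon 1: UCG (Ser) → UCA (Ser) — synonymous.
Codon 2: CCC (Pro) → CUC (Leu) — missense.
Codon 3: UCA (Ser) → UCC (Ser) — synonymous.
Codon 4: AUU (Ile) → AUA (Ile) — synonymous.
Codon 5: CGA (Arg) → UGA (Stop) — nonsense.
Synonymous: 3 of 5.

3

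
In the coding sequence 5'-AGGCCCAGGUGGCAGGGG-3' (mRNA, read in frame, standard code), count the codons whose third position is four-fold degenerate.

2

Codon 1 AGG (Arg): third position 2-fold.
Codon 2 CCC (Pro): third position 4-fold.
Codon 3 AGG (Arg): third position 2-fold.
Codon 4 UGG (Trp): third position 1-fold.
Codon 5 CAG (Gln): third position 2-fold.
Codon 6 GGG (Gly): third position 4-fold.
Four-fold degenerate third positions: 2.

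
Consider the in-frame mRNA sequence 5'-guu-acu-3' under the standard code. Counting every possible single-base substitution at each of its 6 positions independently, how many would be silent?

6

Codon 1 (GUU, Val): 3 synonymous substitutions.
Codon 2 (ACU, Thr): 3 synonymous substitutions.
Total: 3 + 3 = 6.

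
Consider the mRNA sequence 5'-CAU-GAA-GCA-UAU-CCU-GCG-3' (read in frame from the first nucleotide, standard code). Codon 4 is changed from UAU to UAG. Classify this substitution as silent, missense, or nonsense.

Position 12 falls in codon 4: UAU → Tyr.
After the substitution the codon is UAG → Stop.
The new codon is a stop codon, so this is a nonsense mutation.

nonsense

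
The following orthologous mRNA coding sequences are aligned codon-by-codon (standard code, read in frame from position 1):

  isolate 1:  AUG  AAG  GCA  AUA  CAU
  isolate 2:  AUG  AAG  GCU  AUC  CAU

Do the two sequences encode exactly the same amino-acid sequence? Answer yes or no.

yes

Codon 1: AUG Met / AUG Met — identical.
Codon 2: AAG Lys / AAG Lys — identical.
Codon 3: GCA Ala / GCU Ala — synonymous.
Codon 4: AUA Ile / AUC Ile — synonymous.
Codon 5: CAU His / CAU His — identical.
Nonsynonymous differences: 0 → same protein.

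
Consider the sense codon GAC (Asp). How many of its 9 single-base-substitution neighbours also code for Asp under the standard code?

Position 1: none → 0 synonymous.
Position 2: none → 0 synonymous.
Position 3: GAU → 1 synonymous.
Total: 0 + 0 + 1 = 1.

1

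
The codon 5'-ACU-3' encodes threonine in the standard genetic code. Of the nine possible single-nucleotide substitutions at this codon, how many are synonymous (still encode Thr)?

3

Position 1: none → 0 synonymous.
Position 2: none → 0 synonymous.
Position 3: ACC, ACA, ACG → 3 synonymous.
Total: 0 + 0 + 3 = 3.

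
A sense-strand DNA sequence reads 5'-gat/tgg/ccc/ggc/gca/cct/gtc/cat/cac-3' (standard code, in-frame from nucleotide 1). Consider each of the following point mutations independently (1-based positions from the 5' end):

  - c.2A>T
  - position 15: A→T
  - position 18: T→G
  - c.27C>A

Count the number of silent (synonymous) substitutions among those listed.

Codon 1: GAT (Asp) → GTT (Val) — missense.
Codon 5: GCA (Ala) → GCT (Ala) — synonymous.
Codon 6: CCT (Pro) → CCG (Pro) — synonymous.
Codon 9: CAC (His) → CAA (Gln) — missense.
Synonymous: 2 of 4.

2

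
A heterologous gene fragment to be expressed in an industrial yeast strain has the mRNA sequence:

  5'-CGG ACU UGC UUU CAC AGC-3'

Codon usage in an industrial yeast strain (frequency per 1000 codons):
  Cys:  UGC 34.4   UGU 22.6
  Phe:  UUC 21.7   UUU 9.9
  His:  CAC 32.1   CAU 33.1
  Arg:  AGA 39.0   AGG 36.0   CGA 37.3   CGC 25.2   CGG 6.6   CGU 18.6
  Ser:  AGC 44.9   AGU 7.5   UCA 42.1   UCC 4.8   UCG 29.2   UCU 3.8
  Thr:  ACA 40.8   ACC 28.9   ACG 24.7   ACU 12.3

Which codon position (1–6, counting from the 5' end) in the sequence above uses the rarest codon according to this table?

1

Codon 1 CGG (Arg): 6.6 per 1000.
Codon 2 ACU (Thr): 12.3 per 1000.
Codon 3 UGC (Cys): 34.4 per 1000.
Codon 4 UUU (Phe): 9.9 per 1000.
Codon 5 CAC (His): 32.1 per 1000.
Codon 6 AGC (Ser): 44.9 per 1000.
Lowest frequency is 6.6 at codon 1.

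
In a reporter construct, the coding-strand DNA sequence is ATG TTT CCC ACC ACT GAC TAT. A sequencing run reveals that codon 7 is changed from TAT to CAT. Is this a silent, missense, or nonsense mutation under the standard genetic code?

missense

Position 19 falls in codon 7: TAT → Tyr.
After the substitution the codon is CAT → His.
Tyr ≠ His, so this is a missense mutation.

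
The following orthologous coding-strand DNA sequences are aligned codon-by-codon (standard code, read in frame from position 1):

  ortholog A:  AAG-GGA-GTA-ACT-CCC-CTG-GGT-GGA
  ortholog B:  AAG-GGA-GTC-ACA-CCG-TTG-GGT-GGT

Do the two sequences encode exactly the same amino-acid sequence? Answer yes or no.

Codon 1: AAG Lys / AAG Lys — identical.
Codon 2: GGA Gly / GGA Gly — identical.
Codon 3: GTA Val / GTC Val — synonymous.
Codon 4: ACT Thr / ACA Thr — synonymous.
Codon 5: CCC Pro / CCG Pro — synonymous.
Codon 6: CTG Leu / TTG Leu — synonymous.
Codon 7: GGT Gly / GGT Gly — identical.
Codon 8: GGA Gly / GGT Gly — synonymous.
Nonsynonymous differences: 0 → same protein.

yes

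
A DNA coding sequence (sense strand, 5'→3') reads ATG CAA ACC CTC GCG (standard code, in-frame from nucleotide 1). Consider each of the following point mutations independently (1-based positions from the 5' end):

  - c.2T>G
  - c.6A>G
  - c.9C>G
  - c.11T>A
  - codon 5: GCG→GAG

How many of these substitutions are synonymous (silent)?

Codon 1: ATG (Met) → AGG (Arg) — missense.
Codon 2: CAA (Gln) → CAG (Gln) — synonymous.
Codon 3: ACC (Thr) → ACG (Thr) — synonymous.
Codon 4: CTC (Leu) → CAC (His) — missense.
Codon 5: GCG (Ala) → GAG (Glu) — missense.
Synonymous: 2 of 5.

2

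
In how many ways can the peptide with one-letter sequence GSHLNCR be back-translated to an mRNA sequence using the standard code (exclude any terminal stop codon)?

6912

Gly: 4 codons.
Ser: 6 codons.
His: 2 codons.
Leu: 6 codons.
Asn: 2 codons.
Cys: 2 codons.
Arg: 6 codons.
4 × 6 × 2 × 6 × 2 × 2 × 6 = 6912.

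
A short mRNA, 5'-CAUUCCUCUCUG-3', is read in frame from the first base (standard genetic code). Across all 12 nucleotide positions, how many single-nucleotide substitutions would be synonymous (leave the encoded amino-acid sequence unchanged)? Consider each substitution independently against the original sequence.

11

Codon 1 (CAU, His): 1 synonymous substitution.
Codon 2 (UCC, Ser): 3 synonymous substitutions.
Codon 3 (UCU, Ser): 3 synonymous substitutions.
Codon 4 (CUG, Leu): 4 synonymous substitutions.
Total: 1 + 3 + 3 + 4 = 11.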